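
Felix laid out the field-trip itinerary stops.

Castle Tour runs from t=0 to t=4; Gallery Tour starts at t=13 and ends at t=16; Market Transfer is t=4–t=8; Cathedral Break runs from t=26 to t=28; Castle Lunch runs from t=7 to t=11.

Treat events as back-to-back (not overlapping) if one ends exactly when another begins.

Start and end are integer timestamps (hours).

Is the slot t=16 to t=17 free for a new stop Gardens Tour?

Castle Tour: ends t=4 at or before Gardens Tour starts t=16 → clear.
Market Transfer: ends t=8 at or before Gardens Tour starts t=16 → clear.
Castle Lunch: ends t=11 at or before Gardens Tour starts t=16 → clear.
Gallery Tour: ends t=16 at or before Gardens Tour starts t=16 → clear.
Cathedral Break: starts t=26 at or after Gardens Tour ends t=17 → clear.

Yes — the slot is free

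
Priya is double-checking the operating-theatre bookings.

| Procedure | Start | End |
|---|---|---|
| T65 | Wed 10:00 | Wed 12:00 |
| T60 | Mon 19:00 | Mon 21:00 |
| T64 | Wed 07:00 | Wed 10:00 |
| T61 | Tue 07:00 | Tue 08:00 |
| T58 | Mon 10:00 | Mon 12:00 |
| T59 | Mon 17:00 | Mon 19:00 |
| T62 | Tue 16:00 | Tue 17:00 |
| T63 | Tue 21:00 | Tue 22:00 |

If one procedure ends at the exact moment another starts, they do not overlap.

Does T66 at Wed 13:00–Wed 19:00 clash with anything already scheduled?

T58: ends Mon 12:00 at or before T66 starts Wed 13:00 → clear.
T59: ends Mon 19:00 at or before T66 starts Wed 13:00 → clear.
T60: ends Mon 21:00 at or before T66 starts Wed 13:00 → clear.
T61: ends Tue 08:00 at or before T66 starts Wed 13:00 → clear.
T62: ends Tue 17:00 at or before T66 starts Wed 13:00 → clear.
T63: ends Tue 22:00 at or before T66 starts Wed 13:00 → clear.
T64: ends Wed 10:00 at or before T66 starts Wed 13:00 → clear.
T65: ends Wed 12:00 at or before T66 starts Wed 13:00 → clear.

No — it doesn't clash with anything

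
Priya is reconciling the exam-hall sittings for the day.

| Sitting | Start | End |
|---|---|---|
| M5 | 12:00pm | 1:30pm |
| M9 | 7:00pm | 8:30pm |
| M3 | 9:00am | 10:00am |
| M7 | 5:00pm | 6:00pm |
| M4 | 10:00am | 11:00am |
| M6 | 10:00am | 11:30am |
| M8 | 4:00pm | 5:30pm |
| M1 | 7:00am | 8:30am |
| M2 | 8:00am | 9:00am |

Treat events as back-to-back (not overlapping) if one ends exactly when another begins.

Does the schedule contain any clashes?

Yes

Sorted by start: M1, M2, M3, M4, M6, M5, M8, M7, M9.
M2 starts before M1 ends → M1 and M2 overlap.
That's a conflict, so the schedule is not conflict-free.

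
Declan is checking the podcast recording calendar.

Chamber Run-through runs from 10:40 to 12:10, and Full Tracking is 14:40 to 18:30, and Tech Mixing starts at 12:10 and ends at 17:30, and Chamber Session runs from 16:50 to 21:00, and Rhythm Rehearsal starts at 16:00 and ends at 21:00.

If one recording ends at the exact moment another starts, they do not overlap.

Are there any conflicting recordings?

Yes

Sorted by start: Chamber Run-through, Tech Mixing, Full Tracking, Rhythm Rehearsal, Chamber Session.
Tech Mixing starts exactly when Chamber Run-through ends (back-to-back, no overlap) — done with Chamber Run-through.
Full Tracking starts before Tech Mixing ends → Tech Mixing and Full Tracking overlap.
That's a conflict, so the schedule is not conflict-free.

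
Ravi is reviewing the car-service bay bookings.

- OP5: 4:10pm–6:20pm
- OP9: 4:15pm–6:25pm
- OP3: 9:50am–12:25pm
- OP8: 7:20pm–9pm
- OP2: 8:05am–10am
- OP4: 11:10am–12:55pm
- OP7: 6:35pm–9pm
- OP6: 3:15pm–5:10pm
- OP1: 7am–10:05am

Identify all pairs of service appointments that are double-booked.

OP1 & OP2, OP1 & OP3, OP2 & OP3, OP3 & OP4, OP5 & OP6, OP5 & OP9, OP6 & OP9, OP7 & OP8

Sorted by start: OP1, OP2, OP3, OP4, OP6, OP5, OP9, OP7, OP8.
OP2 starts before OP1 ends → OP1 and OP2 overlap.
OP3 starts before OP1 ends → OP1 and OP3 overlap.
OP4 starts after OP1 ends, so nothing later overlaps OP1 either.
OP3 starts before OP2 ends → OP2 and OP3 overlap.
OP4 starts after OP2 ends, so nothing later overlaps OP2 either.
OP4 starts before OP3 ends → OP3 and OP4 overlap.
OP6 starts after OP3 ends, so nothing later overlaps OP3 either.
OP6 starts after OP4 ends, so nothing later overlaps OP4 either.
OP5 starts before OP6 ends → OP6 and OP5 overlap.
OP9 starts before OP6 ends → OP6 and OP9 overlap.
OP7 starts after OP6 ends, so nothing later overlaps OP6 either.
OP9 starts before OP5 ends → OP5 and OP9 overlap.
OP7 starts after OP5 ends, so nothing later overlaps OP5 either.
OP7 starts after OP9 ends, so nothing later overlaps OP9 either.
OP8 starts before OP7 ends → OP7 and OP8 overlap.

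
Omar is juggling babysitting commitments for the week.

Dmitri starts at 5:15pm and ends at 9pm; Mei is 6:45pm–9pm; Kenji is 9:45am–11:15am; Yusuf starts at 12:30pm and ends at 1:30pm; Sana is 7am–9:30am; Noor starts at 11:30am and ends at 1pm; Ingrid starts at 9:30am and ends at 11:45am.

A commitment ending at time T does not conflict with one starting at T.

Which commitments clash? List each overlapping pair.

Sorted by start: Sana, Ingrid, Kenji, Noor, Yusuf, Dmitri, Mei.
Ingrid starts exactly when Sana ends (back-to-back, no overlap), so Sana has no further overlaps.
Kenji starts before Ingrid ends → Ingrid and Kenji overlap.
Noor starts before Ingrid ends → Ingrid and Noor overlap.
Yusuf starts after Ingrid ends, so Ingrid has no further overlaps.
Noor starts after Kenji ends, so Kenji has no further overlaps.
Yusuf starts before Noor ends → Noor and Yusuf overlap.
Dmitri starts after Noor ends, so Noor has no further overlaps.
Dmitri starts after Yusuf ends, so Yusuf has no further overlaps.
Mei starts before Dmitri ends → Dmitri and Mei overlap.

Dmitri & Mei, Ingrid & Kenji, Ingrid & Noor, Noor & Yusuf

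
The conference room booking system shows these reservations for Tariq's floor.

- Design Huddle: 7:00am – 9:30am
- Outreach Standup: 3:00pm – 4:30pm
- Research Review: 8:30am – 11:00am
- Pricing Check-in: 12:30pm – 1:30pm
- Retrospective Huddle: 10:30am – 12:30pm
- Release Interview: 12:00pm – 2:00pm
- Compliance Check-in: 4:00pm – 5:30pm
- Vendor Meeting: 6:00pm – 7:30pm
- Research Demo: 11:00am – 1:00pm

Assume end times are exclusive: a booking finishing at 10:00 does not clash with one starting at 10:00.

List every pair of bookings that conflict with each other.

Compliance Check-in & Outreach Standup, Design Huddle & Research Review, Pricing Check-in & Release Interview, Pricing Check-in & Research Demo, Release Interview & Research Demo, Release Interview & Retrospective Huddle, Research Demo & Retrospective Huddle, Research Review & Retrospective Huddle

Two intervals overlap when each starts before the other ends.
Sorted by start: Design Huddle, Research Review, Retrospective Huddle, Research Demo, Release Interview, Pricing Check-in, Outreach Standup, Compliance Check-in, Vendor Meeting.
Research Review starts before Design Huddle ends → Design Huddle and Research Review overlap.
Retrospective Huddle starts after Design Huddle ends; Design Huddle is clear from here.
Retrospective Huddle starts before Research Review ends → Research Review and Retrospective Huddle overlap.
Research Demo starts exactly when Research Review ends (back-to-back, no overlap); Research Review is clear from here.
Research Demo starts before Retrospective Huddle ends → Retrospective Huddle and Research Demo overlap.
Release Interview starts before Retrospective Huddle ends → Retrospective Huddle and Release Interview overlap.
Pricing Check-in starts exactly when Retrospective Huddle ends (back-to-back, no overlap); Retrospective Huddle is clear from here.
Release Interview starts before Research Demo ends → Research Demo and Release Interview overlap.
Pricing Check-in starts before Research Demo ends → Research Demo and Pricing Check-in overlap.
Outreach Standup starts after Research Demo ends; Research Demo is clear from here.
Pricing Check-in starts before Release Interview ends → Release Interview and Pricing Check-in overlap.
Outreach Standup starts after Release Interview ends; Release Interview is clear from here.
Outreach Standup starts after Pricing Check-in ends; Pricing Check-in is clear from here.
Compliance Check-in starts before Outreach Standup ends → Outreach Standup and Compliance Check-in overlap.
Vendor Meeting starts after Outreach Standup ends.
Vendor Meeting starts after Compliance Check-in ends.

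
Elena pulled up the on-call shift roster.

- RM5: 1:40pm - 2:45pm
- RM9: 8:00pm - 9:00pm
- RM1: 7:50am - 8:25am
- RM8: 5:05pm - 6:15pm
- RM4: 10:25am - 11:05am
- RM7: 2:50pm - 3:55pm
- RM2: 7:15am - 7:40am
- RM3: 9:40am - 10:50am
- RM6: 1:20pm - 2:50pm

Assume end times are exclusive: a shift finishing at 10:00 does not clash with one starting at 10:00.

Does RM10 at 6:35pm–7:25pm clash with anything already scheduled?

RM2: ends 7:40am at or before RM10 starts 6:35pm → clear.
RM1: ends 8:25am at or before RM10 starts 6:35pm → clear.
RM3: ends 10:50am at or before RM10 starts 6:35pm → clear.
RM4: ends 11:05am at or before RM10 starts 6:35pm → clear.
RM6: ends 2:50pm at or before RM10 starts 6:35pm → clear.
RM5: ends 2:45pm at or before RM10 starts 6:35pm → clear.
RM7: ends 3:55pm at or before RM10 starts 6:35pm → clear.
RM8: ends 6:15pm at or before RM10 starts 6:35pm → clear.
RM9: starts 8:00pm at or after RM10 ends 7:25pm → clear.

No — it doesn't clash with anything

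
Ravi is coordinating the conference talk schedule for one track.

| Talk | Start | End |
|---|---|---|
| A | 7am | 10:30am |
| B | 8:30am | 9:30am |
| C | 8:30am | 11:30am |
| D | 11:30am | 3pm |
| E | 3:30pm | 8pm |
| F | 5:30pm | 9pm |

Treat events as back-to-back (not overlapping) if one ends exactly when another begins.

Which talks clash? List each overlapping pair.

Sorted by start: A, B, C, D, E, F.
B starts before A ends → A and B overlap.
C starts before A ends → A and C overlap.
D starts after A ends, so nothing later overlaps A either.
C starts before B ends → B and C overlap.
D starts after B ends, so nothing later overlaps B either.
D starts exactly when C ends (back-to-back, no overlap), so nothing later overlaps C either.
E starts after D ends, so nothing later overlaps D either.
F starts before E ends → E and F overlap.

A & B, A & C, B & C, E & F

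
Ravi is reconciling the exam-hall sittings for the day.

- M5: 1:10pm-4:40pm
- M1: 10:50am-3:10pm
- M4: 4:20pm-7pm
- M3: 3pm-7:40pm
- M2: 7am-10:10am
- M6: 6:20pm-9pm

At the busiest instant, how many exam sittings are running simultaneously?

3

Sweep the timeline, counting +1 at each start and −1 at each end (ends before starts at a tie):
7am start M2 → 1
10:10am end M2 → 0
10:50am start M1 → 1
1:10pm start M5 → 2
3pm start M3 → 3
3:10pm end M1 → 2
4:20pm start M4 → 3
4:40pm end M5 → 2
6:20pm start M6 → 3
7pm end M4 → 2
7:40pm end M3 → 1
9pm end M6 → 0
Peak is 3, at 3pm (M1, M3, M5).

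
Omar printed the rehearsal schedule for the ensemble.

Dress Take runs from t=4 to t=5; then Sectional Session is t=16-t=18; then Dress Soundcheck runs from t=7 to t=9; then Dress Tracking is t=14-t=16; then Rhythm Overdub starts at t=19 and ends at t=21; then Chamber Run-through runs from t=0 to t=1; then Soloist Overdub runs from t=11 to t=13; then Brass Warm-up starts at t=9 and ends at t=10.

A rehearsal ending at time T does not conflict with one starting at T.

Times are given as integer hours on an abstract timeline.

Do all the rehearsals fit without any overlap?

Two intervals overlap when each starts before the other ends.
Sorted by start: Chamber Run-through, Dress Take, Dress Soundcheck, Brass Warm-up, Soloist Overdub, Dress Tracking, Sectional Session, Rhythm Overdub.
Dress Take starts after Chamber Run-through ends, so Chamber Run-through has no further overlaps.
Dress Soundcheck starts after Dress Take ends, so Dress Take has no further overlaps.
Brass Warm-up starts exactly when Dress Soundcheck ends (back-to-back, no overlap), so Dress Soundcheck has no further overlaps.
Soloist Overdub starts after Brass Warm-up ends, so Brass Warm-up has no further overlaps.
Dress Tracking starts after Soloist Overdub ends, so Soloist Overdub has no further overlaps.
Sectional Session starts exactly when Dress Tracking ends (back-to-back, no overlap), so Dress Tracking has no further overlaps.
Rhythm Overdub starts after Sectional Session ends.
Every pair is clear; the schedule has no overlaps.

Yes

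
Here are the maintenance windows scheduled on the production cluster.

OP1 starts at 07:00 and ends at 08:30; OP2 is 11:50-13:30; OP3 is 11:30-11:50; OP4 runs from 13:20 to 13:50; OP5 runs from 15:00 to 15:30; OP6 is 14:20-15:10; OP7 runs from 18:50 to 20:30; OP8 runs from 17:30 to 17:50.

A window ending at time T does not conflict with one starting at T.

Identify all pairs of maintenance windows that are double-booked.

OP2 & OP4, OP5 & OP6

Check each pair: they overlap iff neither finishes before the other starts.
Sorted by start: OP1, OP3, OP2, OP4, OP6, OP5, OP8, OP7.
OP3 starts after OP1 ends — done with OP1.
OP2 starts exactly when OP3 ends (back-to-back, no overlap) — done with OP3.
OP4 starts before OP2 ends → OP2 and OP4 overlap.
OP6 starts after OP2 ends — done with OP2.
OP6 starts after OP4 ends — done with OP4.
OP5 starts before OP6 ends → OP6 and OP5 overlap.
OP8 starts after OP6 ends — done with OP6.
OP8 starts after OP5 ends — done with OP5.
OP7 starts after OP8 ends.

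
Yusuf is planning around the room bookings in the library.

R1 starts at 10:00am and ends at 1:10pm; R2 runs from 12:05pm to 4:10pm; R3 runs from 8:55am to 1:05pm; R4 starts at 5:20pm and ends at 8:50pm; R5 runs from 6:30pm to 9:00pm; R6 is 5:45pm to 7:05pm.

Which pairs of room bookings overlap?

Sorted by start: R3, R1, R2, R4, R6, R5.
R1 starts before R3 ends → R3 and R1 overlap.
R2 starts before R3 ends → R3 and R2 overlap.
R4 starts after R3 ends, so R3 has no further overlaps.
R2 starts before R1 ends → R1 and R2 overlap.
R4 starts after R1 ends, so R1 has no further overlaps.
R4 starts after R2 ends, so R2 has no further overlaps.
R6 starts before R4 ends → R4 and R6 overlap.
R5 starts before R4 ends → R4 and R5 overlap.
R5 starts before R6 ends → R6 and R5 overlap.

R1 & R2, R1 & R3, R2 & R3, R4 & R5, R4 & R6, R5 & R6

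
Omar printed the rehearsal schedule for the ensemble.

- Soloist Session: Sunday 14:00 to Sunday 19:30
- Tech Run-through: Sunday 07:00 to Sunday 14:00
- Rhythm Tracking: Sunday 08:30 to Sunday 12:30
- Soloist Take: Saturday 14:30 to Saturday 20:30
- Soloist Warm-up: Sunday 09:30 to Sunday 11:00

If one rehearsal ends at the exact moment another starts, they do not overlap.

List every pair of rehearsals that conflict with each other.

Rhythm Tracking & Soloist Warm-up, Rhythm Tracking & Tech Run-through, Soloist Warm-up & Tech Run-through

Check each pair: they overlap iff neither finishes before the other starts.
Sorted by start: Soloist Take, Tech Run-through, Rhythm Tracking, Soloist Warm-up, Soloist Session.
Tech Run-through starts after Soloist Take ends, so nothing later overlaps Soloist Take either.
Rhythm Tracking starts before Tech Run-through ends → Tech Run-through and Rhythm Tracking overlap.
Soloist Warm-up starts before Tech Run-through ends → Tech Run-through and Soloist Warm-up overlap.
Soloist Session starts exactly when Tech Run-through ends (back-to-back, no overlap).
Soloist Warm-up starts before Rhythm Tracking ends → Rhythm Tracking and Soloist Warm-up overlap.
Soloist Session starts after Rhythm Tracking ends.
Soloist Session starts after Soloist Warm-up ends.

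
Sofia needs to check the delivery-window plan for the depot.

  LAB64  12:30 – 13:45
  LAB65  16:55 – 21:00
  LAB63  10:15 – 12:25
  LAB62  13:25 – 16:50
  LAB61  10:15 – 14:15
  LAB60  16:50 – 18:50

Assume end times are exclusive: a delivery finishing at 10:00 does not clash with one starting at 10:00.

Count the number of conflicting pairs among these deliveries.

Check each pair: they overlap iff neither finishes before the other starts.
Sorted by start: LAB61, LAB63, LAB64, LAB62, LAB60, LAB65.
LAB63 starts before LAB61 ends → LAB61 and LAB63 overlap.
LAB64 starts before LAB61 ends → LAB61 and LAB64 overlap.
LAB62 starts before LAB61 ends → LAB61 and LAB62 overlap.
LAB60 starts after LAB61 ends, so LAB61 has no further overlaps.
LAB64 starts after LAB63 ends, so LAB63 has no further overlaps.
LAB62 starts before LAB64 ends → LAB64 and LAB62 overlap.
LAB60 starts after LAB64 ends, so LAB64 has no further overlaps.
LAB60 starts exactly when LAB62 ends (back-to-back, no overlap), so LAB62 has no further overlaps.
LAB65 starts before LAB60 ends → LAB60 and LAB65 overlap.
Overlapping pairs: LAB60 & LAB65, LAB61 & LAB62, LAB61 & LAB63, LAB61 & LAB64, LAB62 & LAB64 — 5 in total.

5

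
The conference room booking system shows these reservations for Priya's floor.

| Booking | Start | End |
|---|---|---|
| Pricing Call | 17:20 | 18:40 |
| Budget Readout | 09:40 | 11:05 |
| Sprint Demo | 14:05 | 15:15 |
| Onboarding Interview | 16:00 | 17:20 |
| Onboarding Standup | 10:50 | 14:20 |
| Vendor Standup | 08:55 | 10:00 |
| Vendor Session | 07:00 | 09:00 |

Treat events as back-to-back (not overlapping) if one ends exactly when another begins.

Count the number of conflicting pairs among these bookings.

4

Sorted by start: Vendor Session, Vendor Standup, Budget Readout, Onboarding Standup, Sprint Demo, Onboarding Interview, Pricing Call.
Vendor Standup starts before Vendor Session ends → Vendor Session and Vendor Standup overlap.
Budget Readout starts after Vendor Session ends — done with Vendor Session.
Budget Readout starts before Vendor Standup ends → Vendor Standup and Budget Readout overlap.
Onboarding Standup starts after Vendor Standup ends — done with Vendor Standup.
Onboarding Standup starts before Budget Readout ends → Budget Readout and Onboarding Standup overlap.
Sprint Demo starts after Budget Readout ends — done with Budget Readout.
Sprint Demo starts before Onboarding Standup ends → Onboarding Standup and Sprint Demo overlap.
Onboarding Interview starts after Onboarding Standup ends — done with Onboarding Standup.
Onboarding Interview starts after Sprint Demo ends — done with Sprint Demo.
Pricing Call starts exactly when Onboarding Interview ends (back-to-back, no overlap).
Overlapping pairs: Budget Readout & Onboarding Standup, Budget Readout & Vendor Standup, Onboarding Standup & Sprint Demo, Vendor Session & Vendor Standup — 4 in total.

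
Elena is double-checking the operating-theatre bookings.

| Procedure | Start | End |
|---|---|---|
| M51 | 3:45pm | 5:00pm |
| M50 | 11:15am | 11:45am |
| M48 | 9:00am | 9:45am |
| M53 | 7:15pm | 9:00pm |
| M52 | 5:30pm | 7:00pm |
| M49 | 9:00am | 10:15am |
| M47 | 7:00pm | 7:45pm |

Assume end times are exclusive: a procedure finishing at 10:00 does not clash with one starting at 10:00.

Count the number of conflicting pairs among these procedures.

Sorted by start: M48, M49, M50, M51, M52, M47, M53.
M49 starts before M48 ends → M48 and M49 overlap.
M50 starts after M48 ends; M48 is clear from here.
M50 starts after M49 ends; M49 is clear from here.
M51 starts after M50 ends; M50 is clear from here.
M52 starts after M51 ends; M51 is clear from here.
M47 starts exactly when M52 ends (back-to-back, no overlap); M52 is clear from here.
M53 starts before M47 ends → M47 and M53 overlap.
Overlapping pairs: M47 & M53, M48 & M49 — 2 in total.

2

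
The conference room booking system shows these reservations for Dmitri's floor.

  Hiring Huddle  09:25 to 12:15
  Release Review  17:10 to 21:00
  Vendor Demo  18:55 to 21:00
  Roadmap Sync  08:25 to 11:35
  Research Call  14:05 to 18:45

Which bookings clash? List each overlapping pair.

Hiring Huddle & Roadmap Sync, Release Review & Research Call, Release Review & Vendor Demo

Sorted by start: Roadmap Sync, Hiring Huddle, Research Call, Release Review, Vendor Demo.
Hiring Huddle starts before Roadmap Sync ends → Roadmap Sync and Hiring Huddle overlap.
Research Call starts after Roadmap Sync ends; Roadmap Sync is clear from here.
Research Call starts after Hiring Huddle ends; Hiring Huddle is clear from here.
Release Review starts before Research Call ends → Research Call and Release Review overlap.
Vendor Demo starts after Research Call ends.
Vendor Demo starts before Release Review ends → Release Review and Vendor Demo overlap.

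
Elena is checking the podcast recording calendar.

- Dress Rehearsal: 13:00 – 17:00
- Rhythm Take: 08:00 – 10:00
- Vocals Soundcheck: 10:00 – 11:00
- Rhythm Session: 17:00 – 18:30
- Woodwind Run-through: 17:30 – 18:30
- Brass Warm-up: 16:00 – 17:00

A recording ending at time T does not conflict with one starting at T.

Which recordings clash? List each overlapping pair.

Brass Warm-up & Dress Rehearsal, Rhythm Session & Woodwind Run-through

Check each pair: they overlap iff neither finishes before the other starts.
Sorted by start: Rhythm Take, Vocals Soundcheck, Dress Rehearsal, Brass Warm-up, Rhythm Session, Woodwind Run-through.
Vocals Soundcheck starts exactly when Rhythm Take ends (back-to-back, no overlap) — done with Rhythm Take.
Dress Rehearsal starts after Vocals Soundcheck ends — done with Vocals Soundcheck.
Brass Warm-up starts before Dress Rehearsal ends → Dress Rehearsal and Brass Warm-up overlap.
Rhythm Session starts exactly when Dress Rehearsal ends (back-to-back, no overlap) — done with Dress Rehearsal.
Rhythm Session starts exactly when Brass Warm-up ends (back-to-back, no overlap) — done with Brass Warm-up.
Woodwind Run-through starts before Rhythm Session ends → Rhythm Session and Woodwind Run-through overlap.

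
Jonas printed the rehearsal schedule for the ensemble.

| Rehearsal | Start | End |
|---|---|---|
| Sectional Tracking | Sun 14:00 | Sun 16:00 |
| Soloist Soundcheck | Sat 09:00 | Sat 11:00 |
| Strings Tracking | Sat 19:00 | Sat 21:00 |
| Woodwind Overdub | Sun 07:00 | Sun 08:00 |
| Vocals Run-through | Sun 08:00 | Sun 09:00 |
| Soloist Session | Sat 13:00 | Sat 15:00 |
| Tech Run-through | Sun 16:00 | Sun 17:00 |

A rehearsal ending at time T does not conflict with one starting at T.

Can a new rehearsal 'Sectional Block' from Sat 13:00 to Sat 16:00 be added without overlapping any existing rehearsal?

No — it overlaps Soloist Session

Soloist Soundcheck: ends Sat 11:00 at or before Sectional Block starts Sat 13:00 → clear.
Soloist Session: starts Sat 13:00 before Sectional Block ends Sat 16:00, and ends Sat 15:00 after Sectional Block starts Sat 13:00 → overlap.
Strings Tracking: starts Sat 19:00 at or after Sectional Block ends Sat 16:00 → clear.
Woodwind Overdub: starts Sun 07:00 at or after Sectional Block ends Sat 16:00 → clear.
Vocals Run-through: starts Sun 08:00 at or after Sectional Block ends Sat 16:00 → clear.
Sectional Tracking: starts Sun 14:00 at or after Sectional Block ends Sat 16:00 → clear.
Tech Run-through: starts Sun 16:00 at or after Sectional Block ends Sat 16:00 → clear.
Sectional Block overlaps Soloist Session.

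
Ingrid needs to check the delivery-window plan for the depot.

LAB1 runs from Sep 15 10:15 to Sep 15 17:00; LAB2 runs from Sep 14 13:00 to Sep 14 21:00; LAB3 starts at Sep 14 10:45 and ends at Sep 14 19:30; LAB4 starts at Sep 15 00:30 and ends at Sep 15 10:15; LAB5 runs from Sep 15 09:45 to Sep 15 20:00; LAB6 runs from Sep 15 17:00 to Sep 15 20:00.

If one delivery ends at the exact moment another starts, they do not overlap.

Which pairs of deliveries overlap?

LAB1 & LAB5, LAB2 & LAB3, LAB4 & LAB5, LAB5 & LAB6

Sorted by start: LAB3, LAB2, LAB4, LAB5, LAB1, LAB6.
LAB2 starts before LAB3 ends → LAB3 and LAB2 overlap.
LAB4 starts after LAB3 ends; LAB3 is clear from here.
LAB4 starts after LAB2 ends; LAB2 is clear from here.
LAB5 starts before LAB4 ends → LAB4 and LAB5 overlap.
LAB1 starts exactly when LAB4 ends (back-to-back, no overlap); LAB4 is clear from here.
LAB1 starts before LAB5 ends → LAB5 and LAB1 overlap.
LAB6 starts before LAB5 ends → LAB5 and LAB6 overlap.
LAB6 starts exactly when LAB1 ends (back-to-back, no overlap).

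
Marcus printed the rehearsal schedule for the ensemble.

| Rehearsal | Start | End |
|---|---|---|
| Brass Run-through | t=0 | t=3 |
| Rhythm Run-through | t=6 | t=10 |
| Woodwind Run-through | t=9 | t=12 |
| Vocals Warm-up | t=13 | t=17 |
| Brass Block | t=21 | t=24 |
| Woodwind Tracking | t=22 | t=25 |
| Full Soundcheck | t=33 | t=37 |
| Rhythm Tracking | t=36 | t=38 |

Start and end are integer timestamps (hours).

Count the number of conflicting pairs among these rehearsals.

Sorted by start: Brass Run-through, Rhythm Run-through, Woodwind Run-through, Vocals Warm-up, Brass Block, Woodwind Tracking, Full Soundcheck, Rhythm Tracking.
Rhythm Run-through starts after Brass Run-through ends, so Brass Run-through has no further overlaps.
Woodwind Run-through starts before Rhythm Run-through ends → Rhythm Run-through and Woodwind Run-through overlap.
Vocals Warm-up starts after Rhythm Run-through ends, so Rhythm Run-through has no further overlaps.
Vocals Warm-up starts after Woodwind Run-through ends, so Woodwind Run-through has no further overlaps.
Brass Block starts after Vocals Warm-up ends, so Vocals Warm-up has no further overlaps.
Woodwind Tracking starts before Brass Block ends → Brass Block and Woodwind Tracking overlap.
Full Soundcheck starts after Brass Block ends, so Brass Block has no further overlaps.
Full Soundcheck starts after Woodwind Tracking ends, so Woodwind Tracking has no further overlaps.
Rhythm Tracking starts before Full Soundcheck ends → Full Soundcheck and Rhythm Tracking overlap.
Overlapping pairs: Brass Block & Woodwind Tracking, Full Soundcheck & Rhythm Tracking, Rhythm Run-through & Woodwind Run-through — 3 in total.

3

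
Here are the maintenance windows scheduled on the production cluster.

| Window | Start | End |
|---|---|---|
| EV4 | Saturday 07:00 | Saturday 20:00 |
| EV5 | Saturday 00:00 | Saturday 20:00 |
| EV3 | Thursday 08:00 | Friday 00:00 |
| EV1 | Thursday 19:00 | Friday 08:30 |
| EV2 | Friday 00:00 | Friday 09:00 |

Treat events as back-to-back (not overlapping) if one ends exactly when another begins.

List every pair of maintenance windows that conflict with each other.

EV1 & EV2, EV1 & EV3, EV4 & EV5

Two intervals overlap when each starts before the other ends.
Sorted by start: EV3, EV1, EV2, EV5, EV4.
EV1 starts before EV3 ends → EV3 and EV1 overlap.
EV2 starts exactly when EV3 ends (back-to-back, no overlap) — done with EV3.
EV2 starts before EV1 ends → EV1 and EV2 overlap.
EV5 starts after EV1 ends — done with EV1.
EV5 starts after EV2 ends — done with EV2.
EV4 starts before EV5 ends → EV5 and EV4 overlap.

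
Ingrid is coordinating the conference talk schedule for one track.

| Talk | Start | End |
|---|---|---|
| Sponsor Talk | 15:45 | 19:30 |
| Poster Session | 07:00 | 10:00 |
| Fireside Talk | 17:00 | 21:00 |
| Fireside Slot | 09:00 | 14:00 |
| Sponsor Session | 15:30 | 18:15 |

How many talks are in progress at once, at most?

3

Sort all start/end points and keep a running count:
07:00 start Poster Session → 1
09:00 start Fireside Slot → 2
10:00 end Poster Session → 1
14:00 end Fireside Slot → 0
15:30 start Sponsor Session → 1
15:45 start Sponsor Talk → 2
17:00 start Fireside Talk → 3
18:15 end Sponsor Session → 2
19:30 end Sponsor Talk → 1
21:00 end Fireside Talk → 0
Peak is 3, at 17:00 (Fireside Talk, Sponsor Session, Sponsor Talk).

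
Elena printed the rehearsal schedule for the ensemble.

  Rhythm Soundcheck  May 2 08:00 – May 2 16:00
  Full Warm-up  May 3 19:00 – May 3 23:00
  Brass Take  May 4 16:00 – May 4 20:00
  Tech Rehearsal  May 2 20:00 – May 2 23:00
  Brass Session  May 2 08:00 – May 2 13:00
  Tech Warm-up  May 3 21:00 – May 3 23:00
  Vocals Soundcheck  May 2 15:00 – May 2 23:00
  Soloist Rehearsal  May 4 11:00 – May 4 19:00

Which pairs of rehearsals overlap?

Sorted by start: Brass Session, Rhythm Soundcheck, Vocals Soundcheck, Tech Rehearsal, Full Warm-up, Tech Warm-up, Soloist Rehearsal, Brass Take.
Rhythm Soundcheck starts before Brass Session ends → Brass Session and Rhythm Soundcheck overlap.
Vocals Soundcheck starts after Brass Session ends, so nothing later overlaps Brass Session either.
Vocals Soundcheck starts before Rhythm Soundcheck ends → Rhythm Soundcheck and Vocals Soundcheck overlap.
Tech Rehearsal starts after Rhythm Soundcheck ends, so nothing later overlaps Rhythm Soundcheck either.
Tech Rehearsal starts before Vocals Soundcheck ends → Vocals Soundcheck and Tech Rehearsal overlap.
Full Warm-up starts after Vocals Soundcheck ends, so nothing later overlaps Vocals Soundcheck either.
Full Warm-up starts after Tech Rehearsal ends, so nothing later overlaps Tech Rehearsal either.
Tech Warm-up starts before Full Warm-up ends → Full Warm-up and Tech Warm-up overlap.
Soloist Rehearsal starts after Full Warm-up ends, so nothing later overlaps Full Warm-up either.
Soloist Rehearsal starts after Tech Warm-up ends, so nothing later overlaps Tech Warm-up either.
Brass Take starts before Soloist Rehearsal ends → Soloist Rehearsal and Brass Take overlap.

Brass Session & Rhythm Soundcheck, Brass Take & Soloist Rehearsal, Full Warm-up & Tech Warm-up, Rhythm Soundcheck & Vocals Soundcheck, Tech Rehearsal & Vocals Soundcheck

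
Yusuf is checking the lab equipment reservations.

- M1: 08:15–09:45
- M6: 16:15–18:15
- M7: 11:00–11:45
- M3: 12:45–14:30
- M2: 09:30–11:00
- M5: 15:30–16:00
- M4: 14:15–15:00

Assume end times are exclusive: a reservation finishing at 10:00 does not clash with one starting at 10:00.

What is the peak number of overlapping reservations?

Sort all start/end points and keep a running count:
08:15 start M1 → 1
09:30 start M2 → 2
09:45 end M1 → 1
11:00 end M2 → 0
11:00 start M7 → 1
11:45 end M7 → 0
12:45 start M3 → 1
14:15 start M4 → 2
14:30 end M3 → 1
15:00 end M4 → 0
15:30 start M5 → 1
16:00 end M5 → 0
16:15 start M6 → 1
18:15 end M6 → 0
Peak is 2, at 09:30 (M1, M2).

2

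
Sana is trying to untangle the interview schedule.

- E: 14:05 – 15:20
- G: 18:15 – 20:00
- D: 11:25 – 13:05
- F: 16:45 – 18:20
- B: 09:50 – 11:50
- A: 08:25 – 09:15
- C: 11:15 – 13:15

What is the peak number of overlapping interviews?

3

Sort all start/end points and keep a running count:
08:25 start A → 1
09:15 end A → 0
09:50 start B → 1
11:15 start C → 2
11:25 start D → 3
11:50 end B → 2
13:05 end D → 1
13:15 end C → 0
14:05 start E → 1
15:20 end E → 0
16:45 start F → 1
18:15 start G → 2
18:20 end F → 1
20:00 end G → 0
Peak is 3, at 11:25 (B, C, D).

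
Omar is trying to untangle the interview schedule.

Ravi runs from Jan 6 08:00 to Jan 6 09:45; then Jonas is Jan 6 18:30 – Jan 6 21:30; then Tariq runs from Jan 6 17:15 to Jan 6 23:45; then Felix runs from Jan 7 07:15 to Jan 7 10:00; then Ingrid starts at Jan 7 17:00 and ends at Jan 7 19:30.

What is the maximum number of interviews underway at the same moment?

2

Walk through starts and ends in time order (an end at T is processed before a start at T):
Jan 6 08:00 start Ravi → 1
Jan 6 09:45 end Ravi → 0
Jan 6 17:15 start Tariq → 1
Jan 6 18:30 start Jonas → 2
Jan 6 21:30 end Jonas → 1
Jan 6 23:45 end Tariq → 0
Jan 7 07:15 start Felix → 1
Jan 7 10:00 end Felix → 0
Jan 7 17:00 start Ingrid → 1
Jan 7 19:30 end Ingrid → 0
Peak is 2, at Jan 6 18:30 (Jonas, Tariq).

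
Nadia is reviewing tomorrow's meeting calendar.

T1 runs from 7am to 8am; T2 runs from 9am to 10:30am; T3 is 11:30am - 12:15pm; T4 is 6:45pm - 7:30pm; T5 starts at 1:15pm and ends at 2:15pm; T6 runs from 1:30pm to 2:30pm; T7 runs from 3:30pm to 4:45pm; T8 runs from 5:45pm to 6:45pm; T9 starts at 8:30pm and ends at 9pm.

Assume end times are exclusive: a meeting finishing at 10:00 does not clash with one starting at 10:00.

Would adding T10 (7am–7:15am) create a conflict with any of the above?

Yes — it overlaps T1

T1: starts 7am before T10 ends 7:15am, and ends 8am after T10 starts 7am → overlap.
T2: starts 9am at or after T10 ends 7:15am → clear.
T3: starts 11:30am at or after T10 ends 7:15am → clear.
T5: starts 1:15pm at or after T10 ends 7:15am → clear.
T6: starts 1:30pm at or after T10 ends 7:15am → clear.
T7: starts 3:30pm at or after T10 ends 7:15am → clear.
T8: starts 5:45pm at or after T10 ends 7:15am → clear.
T4: starts 6:45pm at or after T10 ends 7:15am → clear.
T9: starts 8:30pm at or after T10 ends 7:15am → clear.
T10 overlaps T1.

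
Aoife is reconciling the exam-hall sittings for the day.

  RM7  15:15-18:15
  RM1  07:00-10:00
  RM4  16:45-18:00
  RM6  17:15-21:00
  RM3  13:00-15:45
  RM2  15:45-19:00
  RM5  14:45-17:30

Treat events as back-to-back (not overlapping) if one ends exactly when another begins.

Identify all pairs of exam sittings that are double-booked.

Check each pair: they overlap iff neither finishes before the other starts.
Sorted by start: RM1, RM3, RM5, RM7, RM2, RM4, RM6.
RM3 starts after RM1 ends — done with RM1.
RM5 starts before RM3 ends → RM3 and RM5 overlap.
RM7 starts before RM3 ends → RM3 and RM7 overlap.
RM2 starts exactly when RM3 ends (back-to-back, no overlap) — done with RM3.
RM7 starts before RM5 ends → RM5 and RM7 overlap.
RM2 starts before RM5 ends → RM5 and RM2 overlap.
RM4 starts before RM5 ends → RM5 and RM4 overlap.
RM6 starts before RM5 ends → RM5 and RM6 overlap.
RM2 starts before RM7 ends → RM7 and RM2 overlap.
RM4 starts before RM7 ends → RM7 and RM4 overlap.
RM6 starts before RM7 ends → RM7 and RM6 overlap.
RM4 starts before RM2 ends → RM2 and RM4 overlap.
RM6 starts before RM2 ends → RM2 and RM6 overlap.
RM6 starts before RM4 ends → RM4 and RM6 overlap.

RM2 & RM4, RM2 & RM5, RM2 & RM6, RM2 & RM7, RM3 & RM5, RM3 & RM7, RM4 & RM5, RM4 & RM6, RM4 & RM7, RM5 & RM6, RM5 & RM7, RM6 & RM7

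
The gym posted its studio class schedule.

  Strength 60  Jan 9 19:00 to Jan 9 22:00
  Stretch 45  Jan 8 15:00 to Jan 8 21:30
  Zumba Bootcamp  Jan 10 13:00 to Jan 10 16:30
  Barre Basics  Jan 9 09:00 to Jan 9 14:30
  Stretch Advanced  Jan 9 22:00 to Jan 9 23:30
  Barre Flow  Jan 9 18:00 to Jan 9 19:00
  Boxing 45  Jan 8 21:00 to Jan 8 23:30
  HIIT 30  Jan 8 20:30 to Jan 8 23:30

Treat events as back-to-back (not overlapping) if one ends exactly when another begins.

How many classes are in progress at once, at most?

3

Sort all start/end points and keep a running count:
Jan 8 15:00 start Stretch 45 → 1
Jan 8 20:30 start HIIT 30 → 2
Jan 8 21:00 start Boxing 45 → 3
Jan 8 21:30 end Stretch 45 → 2
Jan 8 23:30 end Boxing 45 → 1
Jan 8 23:30 end HIIT 30 → 0
Jan 9 09:00 start Barre Basics → 1
Jan 9 14:30 end Barre Basics → 0
Jan 9 18:00 start Barre Flow → 1
Jan 9 19:00 end Barre Flow → 0
Jan 9 19:00 start Strength 60 → 1
Jan 9 22:00 end Strength 60 → 0
Jan 9 22:00 start Stretch Advanced → 1
Jan 9 23:30 end Stretch Advanced → 0
Jan 10 13:00 start Zumba Bootcamp → 1
Jan 10 16:30 end Zumba Bootcamp → 0
Peak is 3, at Jan 8 21:00 (Boxing 45, HIIT 30, Stretch 45).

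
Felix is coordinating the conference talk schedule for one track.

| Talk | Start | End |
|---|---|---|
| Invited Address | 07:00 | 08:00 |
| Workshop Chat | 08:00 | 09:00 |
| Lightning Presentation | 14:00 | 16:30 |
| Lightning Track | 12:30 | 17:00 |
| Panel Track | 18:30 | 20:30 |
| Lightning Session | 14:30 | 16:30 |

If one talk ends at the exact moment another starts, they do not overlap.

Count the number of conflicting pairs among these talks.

Two intervals overlap when each starts before the other ends.
Sorted by start: Invited Address, Workshop Chat, Lightning Track, Lightning Presentation, Lightning Session, Panel Track.
Workshop Chat starts exactly when Invited Address ends (back-to-back, no overlap); Invited Address is clear from here.
Lightning Track starts after Workshop Chat ends; Workshop Chat is clear from here.
Lightning Presentation starts before Lightning Track ends → Lightning Track and Lightning Presentation overlap.
Lightning Session starts before Lightning Track ends → Lightning Track and Lightning Session overlap.
Panel Track starts after Lightning Track ends.
Lightning Session starts before Lightning Presentation ends → Lightning Presentation and Lightning Session overlap.
Panel Track starts after Lightning Presentation ends.
Panel Track starts after Lightning Session ends.
Overlapping pairs: Lightning Presentation & Lightning Session, Lightning Presentation & Lightning Track, Lightning Session & Lightning Track — 3 in total.

3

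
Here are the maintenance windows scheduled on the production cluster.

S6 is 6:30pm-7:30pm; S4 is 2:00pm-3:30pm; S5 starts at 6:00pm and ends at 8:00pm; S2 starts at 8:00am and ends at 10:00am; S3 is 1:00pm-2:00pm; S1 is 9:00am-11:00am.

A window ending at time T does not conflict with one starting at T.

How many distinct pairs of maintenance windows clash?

2

Sorted by start: S2, S1, S3, S4, S5, S6.
S1 starts before S2 ends → S2 and S1 overlap.
S3 starts after S2 ends, so nothing later overlaps S2 either.
S3 starts after S1 ends, so nothing later overlaps S1 either.
S4 starts exactly when S3 ends (back-to-back, no overlap), so nothing later overlaps S3 either.
S5 starts after S4 ends, so nothing later overlaps S4 either.
S6 starts before S5 ends → S5 and S6 overlap.
Overlapping pairs: S1 & S2, S5 & S6 — 2 in total.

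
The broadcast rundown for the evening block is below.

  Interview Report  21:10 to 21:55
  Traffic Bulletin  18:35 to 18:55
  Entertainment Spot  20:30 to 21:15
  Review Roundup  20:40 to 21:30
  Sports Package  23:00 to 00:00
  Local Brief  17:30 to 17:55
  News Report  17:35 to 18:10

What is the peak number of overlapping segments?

3

Sort all start/end points and keep a running count:
17:30 start Local Brief → 1
17:35 start News Report → 2
17:55 end Local Brief → 1
18:10 end News Report → 0
18:35 start Traffic Bulletin → 1
18:55 end Traffic Bulletin → 0
20:30 start Entertainment Spot → 1
20:40 start Review Roundup → 2
21:10 start Interview Report → 3
21:15 end Entertainment Spot → 2
21:30 end Review Roundup → 1
21:55 end Interview Report → 0
23:00 start Sports Package → 1
00:00 end Sports Package → 0
Peak is 3, at 21:10 (Entertainment Spot, Interview Report, Review Roundup).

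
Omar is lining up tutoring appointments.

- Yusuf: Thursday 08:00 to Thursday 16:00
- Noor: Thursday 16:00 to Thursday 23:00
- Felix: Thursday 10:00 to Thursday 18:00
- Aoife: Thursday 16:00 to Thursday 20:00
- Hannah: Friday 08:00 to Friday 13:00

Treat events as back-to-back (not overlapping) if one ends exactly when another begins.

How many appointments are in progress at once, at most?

Sweep the timeline, counting +1 at each start and −1 at each end (ends before starts at a tie):
Thursday 08:00 start Yusuf → 1
Thursday 10:00 start Felix → 2
Thursday 16:00 end Yusuf → 1
Thursday 16:00 start Aoife → 2
Thursday 16:00 start Noor → 3
Thursday 18:00 end Felix → 2
Thursday 20:00 end Aoife → 1
Thursday 23:00 end Noor → 0
Friday 08:00 start Hannah → 1
Friday 13:00 end Hannah → 0
Peak is 3, at Thursday 16:00 (Aoife, Felix, Noor).

3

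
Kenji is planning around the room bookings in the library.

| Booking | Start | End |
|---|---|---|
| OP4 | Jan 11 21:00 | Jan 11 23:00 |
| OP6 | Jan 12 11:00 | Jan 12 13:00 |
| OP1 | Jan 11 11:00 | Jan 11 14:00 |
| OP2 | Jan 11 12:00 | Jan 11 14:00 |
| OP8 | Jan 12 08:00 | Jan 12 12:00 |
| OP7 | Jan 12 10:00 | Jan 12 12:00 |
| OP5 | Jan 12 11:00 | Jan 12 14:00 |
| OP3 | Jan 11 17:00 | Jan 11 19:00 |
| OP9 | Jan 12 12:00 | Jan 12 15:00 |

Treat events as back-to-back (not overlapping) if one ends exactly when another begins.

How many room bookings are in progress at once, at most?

4

Sweep the timeline, counting +1 at each start and −1 at each end (ends before starts at a tie):
Jan 11 11:00 start OP1 → 1
Jan 11 12:00 start OP2 → 2
Jan 11 14:00 end OP1 → 1
Jan 11 14:00 end OP2 → 0
Jan 11 17:00 start OP3 → 1
Jan 11 19:00 end OP3 → 0
Jan 11 21:00 start OP4 → 1
Jan 11 23:00 end OP4 → 0
Jan 12 08:00 start OP8 → 1
Jan 12 10:00 start OP7 → 2
Jan 12 11:00 start OP5 → 3
Jan 12 11:00 start OP6 → 4
Jan 12 12:00 end OP7 → 3
Jan 12 12:00 end OP8 → 2
Jan 12 12:00 start OP9 → 3
Jan 12 13:00 end OP6 → 2
Jan 12 14:00 end OP5 → 1
Jan 12 15:00 end OP9 → 0
Peak is 4, at Jan 12 11:00 (OP5, OP6, OP7, OP8).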